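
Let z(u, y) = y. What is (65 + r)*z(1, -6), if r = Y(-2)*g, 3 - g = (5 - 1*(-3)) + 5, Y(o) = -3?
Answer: -570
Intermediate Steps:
g = -10 (g = 3 - ((5 - 1*(-3)) + 5) = 3 - ((5 + 3) + 5) = 3 - (8 + 5) = 3 - 1*13 = 3 - 13 = -10)
r = 30 (r = -3*(-10) = 30)
(65 + r)*z(1, -6) = (65 + 30)*(-6) = 95*(-6) = -570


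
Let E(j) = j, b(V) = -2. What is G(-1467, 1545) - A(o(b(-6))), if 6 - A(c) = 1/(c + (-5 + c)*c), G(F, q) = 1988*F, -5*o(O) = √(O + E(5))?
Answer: -1157811619/397 + 500*√3/1191 ≈ -2.9164e+6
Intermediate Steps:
o(O) = -√(5 + O)/5 (o(O) = -√(O + 5)/5 = -√(5 + O)/5)
A(c) = 6 - 1/(c + c*(-5 + c)) (A(c) = 6 - 1/(c + (-5 + c)*c) = 6 - 1/(c + c*(-5 + c)))
G(-1467, 1545) - A(o(b(-6))) = 1988*(-1467) - (-1 - (-24)*√(5 - 2)/5 + 6*(-√(5 - 2)/5)²)/(((-√(5 - 2)/5))*(-4 - √(5 - 2)/5)) = -2916396 - (-1 - (-24)*√3/5 + 6*(-√3/5)²)/(((-√3/5))*(-4 - √3/5)) = -2916396 - (-5*√3/3)*(-1 + 24*√3/5 + 6*(3/25))/(-4 - √3/5) = -2916396 - (-5*√3/3)*(-1 + 24*√3/5 + 18/25)/(-4 - √3/5) = -2916396 - (-5*√3/3)*(-7/25 + 24*√3/5)/(-4 - √3/5) = -2916396 - (-5)*√3*(-7/25 + 24*√3/5)/(3*(-4 - √3/5)) = -2916396 + 5*√3*(-7/25 + 24*√3/5)/(3*(-4 - √3/5))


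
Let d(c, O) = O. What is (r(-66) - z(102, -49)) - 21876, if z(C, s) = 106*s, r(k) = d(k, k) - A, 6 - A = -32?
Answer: -16786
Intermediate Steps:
A = 38 (A = 6 - 1*(-32) = 6 + 32 = 38)
r(k) = -38 + k (r(k) = k - 1*38 = k - 38 = -38 + k)
(r(-66) - z(102, -49)) - 21876 = ((-38 - 66) - 106*(-49)) - 21876 = (-104 - 1*(-5194)) - 21876 = (-104 + 5194) - 21876 = 5090 - 21876 = -16786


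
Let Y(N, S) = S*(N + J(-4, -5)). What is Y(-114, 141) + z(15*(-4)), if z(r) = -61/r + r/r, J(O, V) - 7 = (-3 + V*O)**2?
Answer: 1539841/60 ≈ 25664.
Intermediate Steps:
J(O, V) = 7 + (-3 + O*V)**2 (J(O, V) = 7 + (-3 + V*O)**2 = 7 + (-3 + O*V)**2)
z(r) = 1 - 61/r (z(r) = -61/r + 1 = 1 - 61/r)
Y(N, S) = S*(296 + N) (Y(N, S) = S*(N + (7 + (-3 - 4*(-5))**2)) = S*(N + (7 + (-3 + 20)**2)) = S*(N + (7 + 17**2)) = S*(N + (7 + 289)) = S*(N + 296) = S*(296 + N))
Y(-114, 141) + z(15*(-4)) = 141*(296 - 114) + (-61 + 15*(-4))/((15*(-4))) = 141*182 + (-61 - 60)/(-60) = 25662 - 1/60*(-121) = 25662 + 121/60 = 1539841/60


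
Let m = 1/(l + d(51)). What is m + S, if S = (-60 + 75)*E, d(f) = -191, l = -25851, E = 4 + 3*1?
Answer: 2734409/26042 ≈ 105.00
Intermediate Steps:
E = 7 (E = 4 + 3 = 7)
m = -1/26042 (m = 1/(-25851 - 191) = 1/(-26042) = -1/26042 ≈ -3.8399e-5)
S = 105 (S = (-60 + 75)*7 = 15*7 = 105)
m + S = -1/26042 + 105 = 2734409/26042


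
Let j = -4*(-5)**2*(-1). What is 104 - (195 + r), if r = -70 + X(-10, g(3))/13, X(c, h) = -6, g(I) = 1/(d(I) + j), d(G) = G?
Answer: -267/13 ≈ -20.538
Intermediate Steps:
j = 100 (j = -4*25*(-1) = -100*(-1) = 100)
g(I) = 1/(100 + I) (g(I) = 1/(I + 100) = 1/(100 + I))
r = -916/13 (r = -70 - 6/13 = -916/13 ≈ -70.462)
104 - (195 + r) = 104 - (195 - 916/13) = 104 - 1*1619/13 = 104 - 1619/13 = -267/13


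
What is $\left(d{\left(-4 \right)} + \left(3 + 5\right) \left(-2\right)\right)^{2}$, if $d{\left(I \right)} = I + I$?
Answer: $576$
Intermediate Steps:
$d{\left(I \right)} = 2 I$
$\left(d{\left(-4 \right)} + \left(3 + 5\right) \left(-2\right)\right)^{2} = \left(2 \left(-4\right) + \left(3 + 5\right) \left(-2\right)\right)^{2} = \left(-8 + 8 \left(-2\right)\right)^{2} = \left(-8 - 16\right)^{2} = \left(-24\right)^{2} = 576$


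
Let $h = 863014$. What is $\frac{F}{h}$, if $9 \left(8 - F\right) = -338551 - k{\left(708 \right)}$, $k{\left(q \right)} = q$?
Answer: $\frac{339331}{7767126} \approx 0.043688$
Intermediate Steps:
$F = \frac{339331}{9}$ ($F = 8 - \frac{-338551 - 708}{9} = 8 - - \frac{339259}{9} = 8 + \frac{339259}{9} = \frac{339331}{9} \approx 37703.0$)
$\frac{F}{h} = \frac{339331}{9 \cdot 863014} = \frac{339331}{9} \cdot \frac{1}{863014} = \frac{339331}{7767126}$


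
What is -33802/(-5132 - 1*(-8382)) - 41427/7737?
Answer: -66027304/4190875 ≈ -15.755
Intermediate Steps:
-33802/(-5132 - 1*(-8382)) - 41427/7737 = -33802/(-5132 + 8382) - 41427*1/7737 = -33802/3250 - 13809/2579 = -33802*1/3250 - 13809/2579 = -16901/1625 - 13809/2579 = -66027304/4190875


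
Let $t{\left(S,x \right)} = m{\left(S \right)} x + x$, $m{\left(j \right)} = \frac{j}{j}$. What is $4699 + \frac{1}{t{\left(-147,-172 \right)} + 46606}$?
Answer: $\frac{217385139}{46262} \approx 4699.0$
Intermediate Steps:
$m{\left(j \right)} = 1$
$t{\left(S,x \right)} = 2 x$ ($t{\left(S,x \right)} = 1 x + x = x + x = 2 x$)
$4699 + \frac{1}{t{\left(-147,-172 \right)} + 46606} = 4699 + \frac{1}{2 \left(-172\right) + 46606} = 4699 + \frac{1}{-344 + 46606} = 4699 + \frac{1}{46262} = \frac{217385139}{46262}$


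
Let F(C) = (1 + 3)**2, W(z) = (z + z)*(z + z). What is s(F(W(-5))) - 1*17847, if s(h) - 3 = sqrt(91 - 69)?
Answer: -17844 + sqrt(22) ≈ -17839.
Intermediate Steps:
W(z) = 4*z**2 (W(z) = (2*z)*(2*z) = 4*z**2)
F(C) = 16 (F(C) = 4**2 = 16)
s(h) = 3 + sqrt(22) (s(h) = 3 + sqrt(91 - 69) = 3 + sqrt(22))
s(F(W(-5))) - 1*17847 = (3 + sqrt(22)) - 1*17847 = (3 + sqrt(22)) - 17847 = -17844 + sqrt(22)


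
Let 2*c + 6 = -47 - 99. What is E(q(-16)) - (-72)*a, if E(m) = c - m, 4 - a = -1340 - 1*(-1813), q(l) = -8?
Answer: -33836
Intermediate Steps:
c = -76 (c = -3 + (-47 - 99)/2 = -3 + (½)*(-146) = -3 - 73 = -76)
a = -469 (a = 4 - (-1340 - 1*(-1813)) = 4 - (-1340 + 1813) = 4 - 1*473 = 4 - 473 = -469)
E(m) = -76 - m
E(q(-16)) - (-72)*a = (-76 - 1*(-8)) - (-72)*(-469) = (-76 + 8) - 1*33768 = -68 - 33768 = -33836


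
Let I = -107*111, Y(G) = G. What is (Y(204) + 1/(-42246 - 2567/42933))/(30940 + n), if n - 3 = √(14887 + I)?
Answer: 3816354641025267/578868157456960105 - 123334991469*√3010/578868157456960105 ≈ 0.0065811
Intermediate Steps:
I = -11877
n = 3 + √3010 (n = 3 + √(14887 - 11877) = 3 + √3010 ≈ 57.863)
(Y(204) + 1/(-42246 - 2567/42933))/(30940 + n) = (204 + 1/(-42246 - 2567/42933))/(30940 + (3 + √3010)) = (204 + 1/(-42246 - 2567*1/42933))/(30943 + √3010) = (204 + 1/(-42246 - 2567/42933))/(30943 + √3010) = (204 + 1/(-1813750085/42933))/(30943 + √3010) = (204 - 42933/1813750085)/(30943 + √3010) = 370004974407/(1813750085*(30943 + √3010))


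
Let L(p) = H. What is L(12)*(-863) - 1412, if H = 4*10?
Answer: -35932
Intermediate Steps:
H = 40
L(p) = 40
L(12)*(-863) - 1412 = 40*(-863) - 1412 = -34520 - 1412 = -35932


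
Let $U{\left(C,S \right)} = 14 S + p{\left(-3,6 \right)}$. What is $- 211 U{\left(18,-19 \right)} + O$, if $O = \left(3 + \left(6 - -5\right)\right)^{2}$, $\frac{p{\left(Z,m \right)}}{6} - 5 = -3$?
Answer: $53790$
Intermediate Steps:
$p{\left(Z,m \right)} = 12$ ($p{\left(Z,m \right)} = 30 + 6 \left(-3\right) = 30 - 18 = 12$)
$U{\left(C,S \right)} = 12 + 14 S$ ($U{\left(C,S \right)} = 14 S + 12 = 12 + 14 S$)
$O = 196$ ($O = \left(3 + \left(6 + 5\right)\right)^{2} = \left(3 + 11\right)^{2} = 14^{2} = 196$)
$- 211 U{\left(18,-19 \right)} + O = - 211 \left(12 + 14 \left(-19\right)\right) + 196 = - 211 \left(12 - 266\right) + 196 = \left(-211\right) \left(-254\right) + 196 = 53594 + 196 = 53790$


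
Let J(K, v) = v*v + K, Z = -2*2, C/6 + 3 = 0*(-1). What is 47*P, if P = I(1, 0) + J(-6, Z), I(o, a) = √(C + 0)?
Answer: 470 + 141*I*√2 ≈ 470.0 + 199.4*I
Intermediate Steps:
C = -18 (C = -18 + 6*(0*(-1)) = -18 + 6*0 = -18 + 0 = -18)
I(o, a) = 3*I*√2 (I(o, a) = √(-18 + 0) = √(-18) = 3*I*√2)
Z = -4
J(K, v) = K + v² (J(K, v) = v² + K = K + v²)
P = 10 + 3*I*√2 (P = 3*I*√2 + (-6 + (-4)²) = 3*I*√2 + (-6 + 16) = 3*I*√2 + 10 = 10 + 3*I*√2 ≈ 10.0 + 4.2426*I)
47*P = 47*(10 + 3*I*√2) = 470 + 141*I*√2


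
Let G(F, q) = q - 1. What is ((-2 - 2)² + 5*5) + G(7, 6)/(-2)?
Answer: 77/2 ≈ 38.500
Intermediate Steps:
G(F, q) = -1 + q
((-2 - 2)² + 5*5) + G(7, 6)/(-2) = ((-2 - 2)² + 5*5) + (-1 + 6)/(-2) = ((-4)² + 25) - ½*5 = (16 + 25) - 5/2 = 41 - 5/2 = 77/2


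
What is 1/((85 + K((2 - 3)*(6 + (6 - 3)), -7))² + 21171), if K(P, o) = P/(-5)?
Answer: 25/717631 ≈ 3.4837e-5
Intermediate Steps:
K(P, o) = -P/5 (K(P, o) = P*(-⅕) = -P/5)
1/((85 + K((2 - 3)*(6 + (6 - 3)), -7))² + 21171) = 1/((85 - (2 - 3)*(6 + (6 - 3))/5)² + 21171) = 1/((85 - (-1)*(6 + 3)/5)² + 21171) = 1/((85 - (-1)*9/5)² + 21171) = 1/((85 - ⅕*(-9))² + 21171) = 1/((85 + 9/5)² + 21171) = 1/((434/5)² + 21171) = 1/(188356/25 + 21171) = 1/(717631/25) = 25/717631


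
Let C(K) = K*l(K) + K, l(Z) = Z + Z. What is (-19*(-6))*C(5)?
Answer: 6270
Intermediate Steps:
l(Z) = 2*Z
C(K) = K + 2*K² (C(K) = K*(2*K) + K = 2*K² + K = K + 2*K²)
(-19*(-6))*C(5) = (-19*(-6))*(5*(1 + 2*5)) = 114*(5*(1 + 10)) = 114*(5*11) = 114*55 = 6270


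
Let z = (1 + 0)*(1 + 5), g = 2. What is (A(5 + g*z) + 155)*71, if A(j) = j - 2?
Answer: 12070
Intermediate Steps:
z = 6 (z = 1*6 = 6)
A(j) = -2 + j
(A(5 + g*z) + 155)*71 = ((-2 + (5 + 2*6)) + 155)*71 = ((-2 + (5 + 12)) + 155)*71 = ((-2 + 17) + 155)*71 = (15 + 155)*71 = 170*71 = 12070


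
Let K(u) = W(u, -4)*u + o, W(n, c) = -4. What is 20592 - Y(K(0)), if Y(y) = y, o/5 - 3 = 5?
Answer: 20552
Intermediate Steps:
o = 40 (o = 15 + 5*5 = 15 + 25 = 40)
K(u) = 40 - 4*u (K(u) = -4*u + 40 = 40 - 4*u)
20592 - Y(K(0)) = 20592 - (40 - 4*0) = 20592 - (40 + 0) = 20592 - 1*40 = 20592 - 40 = 20552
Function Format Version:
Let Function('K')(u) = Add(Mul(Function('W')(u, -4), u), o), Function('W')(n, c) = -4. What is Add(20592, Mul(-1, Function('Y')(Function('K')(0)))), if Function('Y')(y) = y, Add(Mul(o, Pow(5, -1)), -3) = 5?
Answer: 20552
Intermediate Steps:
o = 40 (o = Add(15, Mul(5, 5)) = Add(15, 25) = 40)
Function('K')(u) = Add(40, Mul(-4, u)) (Function('K')(u) = Add(Mul(-4, u), 40) = Add(40, Mul(-4, u)))
Add(20592, Mul(-1, Function('Y')(Function('K')(0)))) = Add(20592, Mul(-1, Add(40, Mul(-4, 0)))) = Add(20592, Mul(-1, Add(40, 0))) = Add(20592, Mul(-1, 40)) = Add(20592, -40) = 20552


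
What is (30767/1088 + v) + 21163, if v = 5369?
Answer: 28897583/1088 ≈ 26560.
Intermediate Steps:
(30767/1088 + v) + 21163 = (30767/1088 + 5369) + 21163 = 5872239/1088 + 21163 = 28897583/1088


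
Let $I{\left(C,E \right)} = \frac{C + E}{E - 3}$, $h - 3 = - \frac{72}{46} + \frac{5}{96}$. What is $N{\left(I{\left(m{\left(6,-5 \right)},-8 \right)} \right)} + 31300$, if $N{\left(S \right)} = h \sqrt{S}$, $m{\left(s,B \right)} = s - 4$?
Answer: $31300 + \frac{3283 \sqrt{66}}{24288} \approx 31301.0$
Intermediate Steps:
$m{\left(s,B \right)} = -4 + s$
$h = \frac{3283}{2208}$ ($h = 3 + \left(- \frac{72}{46} + \frac{5}{96}\right) = 3 + \left(\left(-72\right) \frac{1}{46} + 5 \cdot \frac{1}{96}\right) = 3 + \left(- \frac{36}{23} + \frac{5}{96}\right) = 3 - \frac{3341}{2208} = \frac{3283}{2208} \approx 1.4869$)
$I{\left(C,E \right)} = \frac{C + E}{-3 + E}$
$N{\left(S \right)} = \frac{3283 \sqrt{S}}{2208}$
$N{\left(I{\left(m{\left(6,-5 \right)},-8 \right)} \right)} + 31300 = \frac{3283 \sqrt{\frac{\left(-4 + 6\right) - 8}{-3 - 8}}}{2208} + 31300 = \frac{3283 \sqrt{\frac{2 - 8}{-11}}}{2208} + 31300 = \frac{3283 \sqrt{\left(- \frac{1}{11}\right) \left(-6\right)}}{2208} + 31300 = \frac{3283 \sqrt{\frac{6}{11}}}{2208} + 31300 = \frac{3283 \frac{\sqrt{66}}{11}}{2208} + 31300 = \frac{3283 \sqrt{66}}{24288} + 31300 = 31300 + \frac{3283 \sqrt{66}}{24288}$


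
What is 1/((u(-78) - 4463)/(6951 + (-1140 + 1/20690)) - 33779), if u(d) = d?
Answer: -120229591/4061329307679 ≈ -2.9604e-5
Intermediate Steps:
1/((u(-78) - 4463)/(6951 + (-1140 + 1/20690)) - 33779) = 1/((-78 - 4463)/(6951 + (-1140 + 1/20690)) - 33779) = 1/(-4541/(6951 + (-1140 + 1/20690)) - 33779) = 1/(-4541/(6951 - 23586599/20690) - 33779) = 1/(-4541/120229591/20690 - 33779) = 1/(-4541*20690/120229591 - 33779) = 1/(-93953290/120229591 - 33779) = 1/(-4061329307679/120229591) = -120229591/4061329307679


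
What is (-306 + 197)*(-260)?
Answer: 28340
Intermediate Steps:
(-306 + 197)*(-260) = -109*(-260) = 28340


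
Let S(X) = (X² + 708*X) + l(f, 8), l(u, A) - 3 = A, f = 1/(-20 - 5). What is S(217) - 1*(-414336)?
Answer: 615072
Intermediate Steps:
f = -1/25 (f = 1/(-25) = -1/25 ≈ -0.040000)
l(u, A) = 3 + A
S(X) = 11 + X² + 708*X (S(X) = (X² + 708*X) + (3 + 8) = (X² + 708*X) + 11 = 11 + X² + 708*X)
S(217) - 1*(-414336) = (11 + 217² + 708*217) - 1*(-414336) = (11 + 47089 + 153636) + 414336 = 200736 + 414336 = 615072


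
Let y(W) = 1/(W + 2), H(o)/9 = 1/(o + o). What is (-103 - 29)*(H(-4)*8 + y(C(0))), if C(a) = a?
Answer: 1122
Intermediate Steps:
H(o) = 9/(2*o) (H(o) = 9/(o + o) = 9/((2*o)) = 9*(1/(2*o)) = 9/(2*o))
y(W) = 1/(2 + W)
(-103 - 29)*(H(-4)*8 + y(C(0))) = (-103 - 29)*(((9/2)/(-4))*8 + 1/(2 + 0)) = -132*(((9/2)*(-¼))*8 + 1/2) = -132*(-9/8*8 + ½) = -132*(-9 + ½) = -132*(-17/2) = 1122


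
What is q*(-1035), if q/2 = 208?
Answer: -430560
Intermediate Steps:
q = 416 (q = 2*208 = 416)
q*(-1035) = 416*(-1035) = -430560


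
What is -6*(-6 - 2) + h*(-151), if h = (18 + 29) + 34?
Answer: -12183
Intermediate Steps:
h = 81 (h = 47 + 34 = 81)
-6*(-6 - 2) + h*(-151) = -6*(-6 - 2) + 81*(-151) = -6*(-8) - 12231 = 48 - 12231 = -12183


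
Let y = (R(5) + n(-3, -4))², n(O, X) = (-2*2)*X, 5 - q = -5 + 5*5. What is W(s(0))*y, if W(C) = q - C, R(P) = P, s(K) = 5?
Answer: -8820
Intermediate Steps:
q = -15 (q = 5 - (-5 + 5*5) = 5 - (-5 + 25) = 5 - 1*20 = 5 - 20 = -15)
n(O, X) = -4*X
y = 441 (y = (5 - 4*(-4))² = (5 + 16)² = 21² = 441)
W(C) = -15 - C
W(s(0))*y = (-15 - 1*5)*441 = (-15 - 5)*441 = -20*441 = -8820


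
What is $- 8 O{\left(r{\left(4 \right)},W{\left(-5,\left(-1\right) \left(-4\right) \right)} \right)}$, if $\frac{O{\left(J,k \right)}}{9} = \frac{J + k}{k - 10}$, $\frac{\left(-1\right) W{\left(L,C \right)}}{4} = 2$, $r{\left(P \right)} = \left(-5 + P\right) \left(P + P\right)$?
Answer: $-64$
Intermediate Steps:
$r{\left(P \right)} = 2 P \left(-5 + P\right)$ ($r{\left(P \right)} = \left(-5 + P\right) 2 P = 2 P \left(-5 + P\right)$)
$W{\left(L,C \right)} = -8$ ($W{\left(L,C \right)} = \left(-4\right) 2 = -8$)
$O{\left(J,k \right)} = \frac{9 \left(J + k\right)}{-10 + k}$ ($O{\left(J,k \right)} = 9 \frac{J + k}{k - 10} = 9 \frac{J + k}{-10 + k} = \frac{9 \left(J + k\right)}{-10 + k}$)
$- 8 O{\left(r{\left(4 \right)},W{\left(-5,\left(-1\right) \left(-4\right) \right)} \right)} = - 8 \frac{9 \left(2 \cdot 4 \left(-5 + 4\right) - 8\right)}{-10 - 8} = - 8 \frac{9 \left(2 \cdot 4 \left(-1\right) - 8\right)}{-18} = - 8 \cdot 9 \left(- \frac{1}{18}\right) \left(-8 - 8\right) = - 8 \cdot 9 \left(- \frac{1}{18}\right) \left(-16\right) = \left(-8\right) 8 = -64$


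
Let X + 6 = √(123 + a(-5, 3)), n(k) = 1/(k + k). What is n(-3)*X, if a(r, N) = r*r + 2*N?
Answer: 1 - √154/6 ≈ -1.0683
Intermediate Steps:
n(k) = 1/(2*k)
a(r, N) = r² + 2*N
X = -6 + √154 (X = -6 + √(123 + ((-5)² + 2*3)) = -6 + √(123 + (25 + 6)) = -6 + √(123 + 31) = -6 + √154 ≈ 6.4097)
n(-3)*X = ((½)/(-3))*(-6 + √154) = ((½)*(-⅓))*(-6 + √154) = -(-6 + √154)/6 = 1 - √154/6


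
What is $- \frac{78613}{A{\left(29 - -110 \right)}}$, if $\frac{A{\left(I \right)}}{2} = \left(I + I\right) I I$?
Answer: $- \frac{78613}{10742476} \approx -0.007318$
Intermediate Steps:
$A{\left(I \right)} = 4 I^{3}$ ($A{\left(I \right)} = 2 \left(I + I\right) I I = 2 \cdot 2 I I^{2} = 2 \cdot 2 I^{3} = 4 I^{3}$)
$- \frac{78613}{A{\left(29 - -110 \right)}} = - \frac{78613}{4 \left(29 - -110\right)^{3}} = - \frac{78613}{4 \left(29 + 110\right)^{3}} = - \frac{78613}{4 \cdot 139^{3}} = - \frac{78613}{4 \cdot 2685619} = - \frac{78613}{10742476}$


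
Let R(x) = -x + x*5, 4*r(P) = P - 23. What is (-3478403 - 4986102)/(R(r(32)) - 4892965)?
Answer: 8464505/4892956 ≈ 1.7299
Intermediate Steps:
r(P) = -23/4 + P/4 (r(P) = (P - 23)/4 = (-23 + P)/4 = -23/4 + P/4)
R(x) = 4*x (R(x) = -x + 5*x = 4*x)
(-3478403 - 4986102)/(R(r(32)) - 4892965) = (-3478403 - 4986102)/(4*(-23/4 + (1/4)*32) - 4892965) = -8464505/(4*(-23/4 + 8) - 4892965) = -8464505/(4*(9/4) - 4892965) = -8464505/(9 - 4892965) = -8464505/(-4892956) = -8464505*(-1/4892956) = 8464505/4892956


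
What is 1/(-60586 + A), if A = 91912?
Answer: 1/31326 ≈ 3.1922e-5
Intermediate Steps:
1/(-60586 + A) = 1/(-60586 + 91912) = 1/31326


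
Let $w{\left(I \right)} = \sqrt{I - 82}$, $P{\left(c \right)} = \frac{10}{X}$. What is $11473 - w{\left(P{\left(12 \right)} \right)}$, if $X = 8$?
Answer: $11473 - \frac{i \sqrt{323}}{2} \approx 11473.0 - 8.9861 i$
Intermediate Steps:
$P{\left(c \right)} = \frac{5}{4}$ ($P{\left(c \right)} = \frac{10}{8} = 10 \cdot \frac{1}{8} = \frac{5}{4}$)
$w{\left(I \right)} = \sqrt{-82 + I}$
$11473 - w{\left(P{\left(12 \right)} \right)} = 11473 - \sqrt{-82 + \frac{5}{4}} = 11473 - \sqrt{- \frac{323}{4}} = 11473 - \frac{i \sqrt{323}}{2}$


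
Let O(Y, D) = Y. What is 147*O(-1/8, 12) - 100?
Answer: -947/8 ≈ -118.38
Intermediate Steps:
147*O(-1/8, 12) - 100 = 147*(-1/8) - 100 = 147*(-1*⅛) - 100 = 147*(-⅛) - 100 = -147/8 - 100 = -947/8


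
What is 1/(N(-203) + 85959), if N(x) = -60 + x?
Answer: 1/85696 ≈ 1.1669e-5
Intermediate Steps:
1/(N(-203) + 85959) = 1/((-60 - 203) + 85959) = 1/(-263 + 85959) = 1/85696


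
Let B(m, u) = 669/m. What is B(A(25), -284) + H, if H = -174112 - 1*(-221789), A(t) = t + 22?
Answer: 2241488/47 ≈ 47691.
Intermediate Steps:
A(t) = 22 + t
H = 47677 (H = -174112 + 221789 = 47677)
B(A(25), -284) + H = 669/(22 + 25) + 47677 = 669/47 + 47677 = 2241488/47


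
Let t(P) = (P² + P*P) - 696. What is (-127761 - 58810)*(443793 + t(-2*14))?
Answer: -82961593715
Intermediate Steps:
t(P) = -696 + 2*P² (t(P) = (P² + P²) - 696 = 2*P² - 696 = -696 + 2*P²)
(-127761 - 58810)*(443793 + t(-2*14)) = (-127761 - 58810)*(443793 + (-696 + 2*(-2*14)²)) = -186571*(443793 + (-696 + 2*(-28)²)) = -186571*(443793 + (-696 + 2*784)) = -186571*(443793 + (-696 + 1568)) = -186571*(443793 + 872) = -186571*444665 = -82961593715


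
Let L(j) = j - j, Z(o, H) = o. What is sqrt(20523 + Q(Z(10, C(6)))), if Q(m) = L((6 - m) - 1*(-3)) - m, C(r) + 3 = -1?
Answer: sqrt(20513) ≈ 143.22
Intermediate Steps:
C(r) = -4 (C(r) = -3 - 1 = -4)
L(j) = 0
Q(m) = -m (Q(m) = 0 - m = -m)
sqrt(20523 + Q(Z(10, C(6)))) = sqrt(20523 - 1*10) = sqrt(20523 - 10) = sqrt(20513)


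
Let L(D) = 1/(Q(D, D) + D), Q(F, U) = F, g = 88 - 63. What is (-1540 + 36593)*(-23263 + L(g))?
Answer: -40771861897/50 ≈ -8.1544e+8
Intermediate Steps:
g = 25
L(D) = 1/(2*D) (L(D) = 1/(D + D) = 1/(2*D))
(-1540 + 36593)*(-23263 + L(g)) = (-1540 + 36593)*(-23263 + (½)/25) = 35053*(-23263 + (½)*(1/25)) = 35053*(-23263 + 1/50) = 35053*(-1163149/50) = -40771861897/50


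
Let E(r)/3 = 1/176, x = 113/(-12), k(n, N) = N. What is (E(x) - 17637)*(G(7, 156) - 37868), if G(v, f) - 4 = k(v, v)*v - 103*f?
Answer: 167258705247/176 ≈ 9.5033e+8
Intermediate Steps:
x = -113/12 (x = 113*(-1/12) = -113/12 ≈ -9.4167)
E(r) = 3/176
G(v, f) = 4 + v² - 103*f (G(v, f) = 4 + (v*v - 103*f) = 4 + (v² - 103*f) = 4 + v² - 103*f)
(E(x) - 17637)*(G(7, 156) - 37868) = (3/176 - 17637)*((4 + 7² - 103*156) - 37868) = -3104109*((4 + 49 - 16068) - 37868)/176 = -3104109*(-16015 - 37868)/176 = -3104109/176*(-53883) = 167258705247/176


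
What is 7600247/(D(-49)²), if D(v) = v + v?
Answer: 7600247/9604 ≈ 791.36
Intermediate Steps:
D(v) = 2*v
7600247/(D(-49)²) = 7600247/((2*(-49))²) = 7600247/((-98)²) = 7600247/9604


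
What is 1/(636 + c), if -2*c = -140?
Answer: 1/706 ≈ 0.0014164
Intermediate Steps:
c = 70 (c = -½*(-140) = 70)
1/(636 + c) = 1/(636 + 70) = 1/706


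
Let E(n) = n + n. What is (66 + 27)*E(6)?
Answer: 1116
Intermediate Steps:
E(n) = 2*n
(66 + 27)*E(6) = (66 + 27)*(2*6) = 93*12 = 1116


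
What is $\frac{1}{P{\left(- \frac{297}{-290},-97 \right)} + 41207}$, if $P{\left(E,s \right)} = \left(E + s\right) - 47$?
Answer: $\frac{290}{11908567} \approx 2.4352 \cdot 10^{-5}$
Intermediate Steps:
$P{\left(E,s \right)} = -47 + E + s$
$\frac{1}{P{\left(- \frac{297}{-290},-97 \right)} + 41207} = \frac{1}{\left(-47 - \frac{297}{-290} - 97\right) + 41207} = \frac{1}{\left(-47 - - \frac{297}{290} - 97\right) + 41207} = \frac{1}{\left(-47 + \frac{297}{290} - 97\right) + 41207} = \frac{1}{- \frac{41463}{290} + 41207} = \frac{1}{\frac{11908567}{290}} = \frac{290}{11908567}$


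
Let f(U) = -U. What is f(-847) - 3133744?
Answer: -3132897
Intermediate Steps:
f(-847) - 3133744 = -1*(-847) - 3133744 = 847 - 3133744 = -3132897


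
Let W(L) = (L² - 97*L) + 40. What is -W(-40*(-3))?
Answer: -2800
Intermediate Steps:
W(L) = 40 + L² - 97*L
-W(-40*(-3)) = -(40 + (-40*(-3))² - (-3880)*(-3)) = -(40 + 120² - 97*120) = -(40 + 14400 - 11640) = -1*2800 = -2800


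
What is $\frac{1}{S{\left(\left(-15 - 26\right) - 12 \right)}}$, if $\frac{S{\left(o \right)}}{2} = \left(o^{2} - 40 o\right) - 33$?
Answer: $\frac{1}{9792} \approx 0.00010212$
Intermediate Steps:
$S{\left(o \right)} = -66 - 80 o + 2 o^{2}$ ($S{\left(o \right)} = 2 \left(\left(o^{2} - 40 o\right) - 33\right) = 2 \left(-33 + o^{2} - 40 o\right) = -66 - 80 o + 2 o^{2}$)
$\frac{1}{S{\left(\left(-15 - 26\right) - 12 \right)}} = \frac{1}{-66 - 80 \left(\left(-15 - 26\right) - 12\right) + 2 \left(\left(-15 - 26\right) - 12\right)^{2}} = \frac{1}{-66 - 80 \left(-41 - 12\right) + 2 \left(-41 - 12\right)^{2}} = \frac{1}{-66 - -4240 + 2 \left(-53\right)^{2}} = \frac{1}{-66 + 4240 + 2 \cdot 2809} = \frac{1}{-66 + 4240 + 5618} = \frac{1}{9792}$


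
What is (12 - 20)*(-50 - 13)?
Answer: 504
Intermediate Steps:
(12 - 20)*(-50 - 13) = -8*(-63) = 504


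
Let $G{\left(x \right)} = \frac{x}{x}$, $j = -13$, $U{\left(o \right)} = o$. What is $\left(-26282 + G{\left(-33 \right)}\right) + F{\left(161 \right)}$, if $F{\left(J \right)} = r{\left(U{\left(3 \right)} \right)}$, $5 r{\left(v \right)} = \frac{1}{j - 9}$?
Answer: $- \frac{2890911}{110} \approx -26281.0$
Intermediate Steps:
$r{\left(v \right)} = - \frac{1}{110}$ ($r{\left(v \right)} = \frac{1}{5 \left(-13 - 9\right)} = \frac{1}{5 \left(-22\right)} = \frac{1}{5} \left(- \frac{1}{22}\right) = - \frac{1}{110}$)
$G{\left(x \right)} = 1$
$F{\left(J \right)} = - \frac{1}{110}$
$\left(-26282 + G{\left(-33 \right)}\right) + F{\left(161 \right)} = \left(-26282 + 1\right) - \frac{1}{110} = -26281 - \frac{1}{110} = - \frac{2890911}{110}$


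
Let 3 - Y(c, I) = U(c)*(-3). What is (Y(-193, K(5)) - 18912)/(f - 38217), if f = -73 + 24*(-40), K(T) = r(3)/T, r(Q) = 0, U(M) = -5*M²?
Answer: 288822/19625 ≈ 14.717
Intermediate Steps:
K(T) = 0 (K(T) = 0/T = 0)
f = -1033 (f = -73 - 960 = -1033)
Y(c, I) = 3 - 15*c² (Y(c, I) = 3 - (-5*c²)*(-3) = 3 - 15*c²)
(Y(-193, K(5)) - 18912)/(f - 38217) = ((3 - 15*(-193)²) - 18912)/(-1033 - 38217) = ((3 - 15*37249) - 18912)/(-39250) = ((3 - 558735) - 18912)*(-1/39250) = (-558732 - 18912)*(-1/39250) = -577644*(-1/39250) = 288822/19625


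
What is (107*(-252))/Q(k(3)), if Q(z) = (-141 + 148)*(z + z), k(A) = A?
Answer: -642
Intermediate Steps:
Q(z) = 14*z (Q(z) = 7*(2*z) = 14*z)
(107*(-252))/Q(k(3)) = (107*(-252))/((14*3)) = -26964/42 = -26964*1/42 = -642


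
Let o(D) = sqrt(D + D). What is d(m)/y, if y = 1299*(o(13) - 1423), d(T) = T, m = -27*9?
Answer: 115263/876782999 + 81*sqrt(26)/876782999 ≈ 0.00013193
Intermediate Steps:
o(D) = sqrt(2)*sqrt(D) (o(D) = sqrt(2*D) = sqrt(2)*sqrt(D))
m = -243
y = -1848477 + 1299*sqrt(26) (y = 1299*(sqrt(2)*sqrt(13) - 1423) = 1299*(sqrt(26) - 1423) = 1299*(-1423 + sqrt(26)) = -1848477 + 1299*sqrt(26) ≈ -1.8419e+6)
d(m)/y = -243/(-1848477 + 1299*sqrt(26))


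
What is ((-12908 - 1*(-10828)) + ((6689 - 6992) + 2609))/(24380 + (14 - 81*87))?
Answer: 226/17347 ≈ 0.013028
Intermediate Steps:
((-12908 - 1*(-10828)) + ((6689 - 6992) + 2609))/(24380 + (14 - 81*87)) = ((-12908 + 10828) + (-303 + 2609))/(24380 + (14 - 7047)) = (-2080 + 2306)/(24380 - 7033) = 226/17347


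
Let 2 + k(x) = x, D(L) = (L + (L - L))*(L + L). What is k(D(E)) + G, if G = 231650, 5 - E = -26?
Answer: 233570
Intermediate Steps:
E = 31 (E = 5 - 1*(-26) = 5 + 26 = 31)
D(L) = 2*L² (D(L) = (L + 0)*(2*L) = L*(2*L) = 2*L²)
k(x) = -2 + x
k(D(E)) + G = (-2 + 2*31²) + 231650 = (-2 + 2*961) + 231650 = (-2 + 1922) + 231650 = 1920 + 231650 = 233570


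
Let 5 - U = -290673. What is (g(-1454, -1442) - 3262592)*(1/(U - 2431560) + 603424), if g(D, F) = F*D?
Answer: -753105044456722254/1070441 ≈ -7.0355e+11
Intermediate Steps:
U = 290678 (U = 5 - 1*(-290673) = 5 + 290673 = 290678)
g(D, F) = D*F
(g(-1454, -1442) - 3262592)*(1/(U - 2431560) + 603424) = (-1454*(-1442) - 3262592)*(1/(290678 - 2431560) + 603424) = (2096668 - 3262592)*(1/(-2140882) + 603424) = -1165924*(-1/2140882 + 603424) = -1165924*1291859579967/2140882 = -753105044456722254/1070441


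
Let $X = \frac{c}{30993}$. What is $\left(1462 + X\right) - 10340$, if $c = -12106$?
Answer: $- \frac{275167960}{30993} \approx -8878.4$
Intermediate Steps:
$X = - \frac{12106}{30993} \approx -0.3906$
$\left(1462 + X\right) - 10340 = \left(1462 - \frac{12106}{30993}\right) - 10340 = \frac{45299660}{30993} - 10340 = - \frac{275167960}{30993}$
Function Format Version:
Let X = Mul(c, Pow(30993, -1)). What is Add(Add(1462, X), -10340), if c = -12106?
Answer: Rational(-275167960, 30993) ≈ -8878.4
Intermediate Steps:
X = Rational(-12106, 30993) (X = Mul(-12106, Pow(30993, -1)) = Mul(-12106, Rational(1, 30993)) = Rational(-12106, 30993) ≈ -0.39060)
Add(Add(1462, X), -10340) = Add(Add(1462, Rational(-12106, 30993)), -10340) = Add(Rational(45299660, 30993), -10340) = Rational(-275167960, 30993)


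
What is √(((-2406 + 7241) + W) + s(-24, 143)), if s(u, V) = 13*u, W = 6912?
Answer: √11435 ≈ 106.93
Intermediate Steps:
√(((-2406 + 7241) + W) + s(-24, 143)) = √(((-2406 + 7241) + 6912) + 13*(-24)) = √((4835 + 6912) - 312) = √(11747 - 312) = √11435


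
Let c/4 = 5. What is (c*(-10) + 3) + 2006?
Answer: 1809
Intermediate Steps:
c = 20 (c = 4*5 = 20)
(c*(-10) + 3) + 2006 = (20*(-10) + 3) + 2006 = (-200 + 3) + 2006 = -197 + 2006 = 1809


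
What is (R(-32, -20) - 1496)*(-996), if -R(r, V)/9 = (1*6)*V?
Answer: 414336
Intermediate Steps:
R(r, V) = -54*V (R(r, V) = -9*1*6*V = -54*V)
(R(-32, -20) - 1496)*(-996) = (-54*(-20) - 1496)*(-996) = (1080 - 1496)*(-996) = -416*(-996) = 414336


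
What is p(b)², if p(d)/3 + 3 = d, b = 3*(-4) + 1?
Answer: 1764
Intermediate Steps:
b = -11 (b = -12 + 1 = -11)
p(d) = -9 + 3*d
p(b)² = (-9 + 3*(-11))² = (-9 - 33)² = (-42)² = 1764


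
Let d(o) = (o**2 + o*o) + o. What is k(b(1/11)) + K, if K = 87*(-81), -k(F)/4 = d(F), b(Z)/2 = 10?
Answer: -10327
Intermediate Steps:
b(Z) = 20 (b(Z) = 2*10 = 20)
d(o) = o + 2*o**2 (d(o) = (o**2 + o**2) + o = 2*o**2 + o = o + 2*o**2)
k(F) = -4*F*(1 + 2*F)
K = -7047
k(b(1/11)) + K = -4*20*(1 + 2*20) - 7047 = -4*20*(1 + 40) - 7047 = -4*20*41 - 7047 = -3280 - 7047 = -10327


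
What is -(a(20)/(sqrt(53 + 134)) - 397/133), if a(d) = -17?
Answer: 397/133 + sqrt(187)/11 ≈ 4.2281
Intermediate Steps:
-(a(20)/(sqrt(53 + 134)) - 397/133) = -(-17/sqrt(53 + 134) - 397/133) = -(-17*sqrt(187)/187 - 397*1/133) = -(-sqrt(187)/11 - 397/133) = -(-397/133 - sqrt(187)/11) = 397/133 + sqrt(187)/11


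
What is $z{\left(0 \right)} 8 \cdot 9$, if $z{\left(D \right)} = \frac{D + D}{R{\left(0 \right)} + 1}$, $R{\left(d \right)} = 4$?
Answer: $0$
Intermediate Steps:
$z{\left(D \right)} = \frac{2 D}{5}$ ($z{\left(D \right)} = \frac{D + D}{4 + 1} = \frac{2 D}{5}$)
$z{\left(0 \right)} 8 \cdot 9 = \frac{2}{5} \cdot 0 \cdot 8 \cdot 9 = 0 \cdot 8 \cdot 9 = 0 \cdot 9 = 0$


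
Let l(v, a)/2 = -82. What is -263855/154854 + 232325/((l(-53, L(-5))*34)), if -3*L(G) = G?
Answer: -18723855515/431732952 ≈ -43.369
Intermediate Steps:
L(G) = -G/3
l(v, a) = -164 (l(v, a) = 2*(-82) = -164)
-263855/154854 + 232325/((l(-53, L(-5))*34)) = -263855/154854 + 232325/((-164*34)) = -263855*1/154854 + 232325/(-5576) = -263855/154854 + 232325*(-1/5576) = -263855/154854 - 232325/5576 = -18723855515/431732952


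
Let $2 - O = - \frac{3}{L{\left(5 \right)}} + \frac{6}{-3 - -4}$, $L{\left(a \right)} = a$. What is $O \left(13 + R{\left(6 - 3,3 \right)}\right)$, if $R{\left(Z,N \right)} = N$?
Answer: $- \frac{272}{5} \approx -54.4$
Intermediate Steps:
$O = - \frac{17}{5}$ ($O = 2 - \left(- \frac{3}{5} + \frac{6}{-3 - -4}\right) = 2 - \left(\left(-3\right) \frac{1}{5} + \frac{6}{-3 + 4}\right) = 2 - \left(- \frac{3}{5} + \frac{6}{1}\right) = 2 - \left(- \frac{3}{5} + 6 \cdot 1\right) = 2 - \left(- \frac{3}{5} + 6\right) = 2 - \frac{27}{5} = - \frac{17}{5} \approx -3.4$)
$O \left(13 + R{\left(6 - 3,3 \right)}\right) = - \frac{17 \left(13 + 3\right)}{5} = \left(- \frac{17}{5}\right) 16 = - \frac{272}{5}$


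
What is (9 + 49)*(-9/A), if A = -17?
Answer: 522/17 ≈ 30.706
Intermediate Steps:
(9 + 49)*(-9/A) = (9 + 49)*(-9/(-17)) = 58*(-9*(-1/17)) = 58*(9/17) = 522/17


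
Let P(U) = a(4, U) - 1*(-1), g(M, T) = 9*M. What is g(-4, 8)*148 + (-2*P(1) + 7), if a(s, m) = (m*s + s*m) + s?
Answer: -5347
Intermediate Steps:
a(s, m) = s + 2*m*s (a(s, m) = (m*s + m*s) + s = 2*m*s + s = s + 2*m*s)
P(U) = 5 + 8*U (P(U) = 4*(1 + 2*U) - 1*(-1) = (4 + 8*U) + 1 = 5 + 8*U)
g(-4, 8)*148 + (-2*P(1) + 7) = (9*(-4))*148 + (-2*(5 + 8*1) + 7) = -36*148 + (-2*(5 + 8) + 7) = -5328 + (-2*13 + 7) = -5328 + (-26 + 7) = -5328 - 19 = -5347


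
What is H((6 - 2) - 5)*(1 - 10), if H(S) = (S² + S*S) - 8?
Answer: 54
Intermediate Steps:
H(S) = -8 + 2*S² (H(S) = (S² + S²) - 8 = 2*S² - 8 = -8 + 2*S²)
H((6 - 2) - 5)*(1 - 10) = (-8 + 2*((6 - 2) - 5)²)*(1 - 10) = (-8 + 2*(4 - 5)²)*(-9) = (-8 + 2*(-1)²)*(-9) = (-8 + 2*1)*(-9) = (-8 + 2)*(-9) = -6*(-9) = 54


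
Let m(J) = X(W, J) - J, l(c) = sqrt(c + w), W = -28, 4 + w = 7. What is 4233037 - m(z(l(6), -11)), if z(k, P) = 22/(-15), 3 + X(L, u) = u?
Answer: 4233040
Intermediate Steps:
w = 3 (w = -4 + 7 = 3)
X(L, u) = -3 + u
l(c) = sqrt(3 + c) (l(c) = sqrt(c + 3) = sqrt(3 + c))
z(k, P) = -22/15 (z(k, P) = 22*(-1/15) = -22/15)
m(J) = -3 (m(J) = (-3 + J) - J = -3)
4233037 - m(z(l(6), -11)) = 4233037 - 1*(-3) = 4233037 + 3 = 4233040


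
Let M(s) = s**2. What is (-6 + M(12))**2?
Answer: 19044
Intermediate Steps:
(-6 + M(12))**2 = (-6 + 12**2)**2 = (-6 + 144)**2 = 138**2 = 19044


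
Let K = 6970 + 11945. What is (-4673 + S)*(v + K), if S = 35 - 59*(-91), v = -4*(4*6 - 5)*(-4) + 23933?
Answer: 31544112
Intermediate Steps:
v = 24237 (v = -4*(24 - 5)*(-4) + 23933 = -4*19*(-4) + 23933 = -76*(-4) + 23933 = 304 + 23933 = 24237)
S = 5404 (S = 35 + 5369 = 5404)
K = 18915
(-4673 + S)*(v + K) = (-4673 + 5404)*(24237 + 18915) = 731*43152 = 31544112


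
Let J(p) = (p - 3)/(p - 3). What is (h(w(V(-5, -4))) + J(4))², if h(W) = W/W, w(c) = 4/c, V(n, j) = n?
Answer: 4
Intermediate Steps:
J(p) = 1 (J(p) = (-3 + p)/(-3 + p) = 1)
h(W) = 1
(h(w(V(-5, -4))) + J(4))² = (1 + 1)² = 2² = 4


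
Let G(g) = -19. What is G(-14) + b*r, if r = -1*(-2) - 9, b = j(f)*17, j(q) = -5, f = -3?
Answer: 576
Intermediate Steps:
b = -85 (b = -5*17 = -85)
r = -7 (r = 2 - 9 = -7)
G(-14) + b*r = -19 - 85*(-7) = -19 + 595 = 576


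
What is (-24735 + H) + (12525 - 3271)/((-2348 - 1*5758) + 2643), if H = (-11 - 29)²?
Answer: -126395759/5463 ≈ -23137.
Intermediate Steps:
H = 1600 (H = (-40)² = 1600)
(-24735 + H) + (12525 - 3271)/((-2348 - 1*5758) + 2643) = (-24735 + 1600) + (12525 - 3271)/((-2348 - 1*5758) + 2643) = -23135 + 9254/((-2348 - 5758) + 2643) = -23135 + 9254/(-8106 + 2643) = -23135 + 9254/(-5463) = -23135 + 9254*(-1/5463) = -23135 - 9254/5463 = -126395759/5463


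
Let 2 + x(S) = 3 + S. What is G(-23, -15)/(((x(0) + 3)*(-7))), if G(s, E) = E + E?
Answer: 15/14 ≈ 1.0714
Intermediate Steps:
G(s, E) = 2*E
x(S) = 1 + S (x(S) = -2 + (3 + S) = 1 + S)
G(-23, -15)/(((x(0) + 3)*(-7))) = (2*(-15))/((((1 + 0) + 3)*(-7))) = -30*(-1/(7*(1 + 3))) = -30/(4*(-7)) = -30/(-28) = -30*(-1/28) = 15/14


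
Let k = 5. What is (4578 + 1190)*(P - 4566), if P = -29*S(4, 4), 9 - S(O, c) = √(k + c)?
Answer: -27340320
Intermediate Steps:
S(O, c) = 9 - √(5 + c)
P = -174 (P = -29*(9 - √(5 + 4)) = -29*(9 - √9) = -29*(9 - 1*3) = -29*(9 - 3) = -29*6 = -174)
(4578 + 1190)*(P - 4566) = (4578 + 1190)*(-174 - 4566) = 5768*(-4740) = -27340320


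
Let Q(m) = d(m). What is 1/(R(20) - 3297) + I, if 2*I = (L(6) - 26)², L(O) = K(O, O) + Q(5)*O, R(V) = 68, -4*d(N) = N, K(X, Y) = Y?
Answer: 9767717/25832 ≈ 378.12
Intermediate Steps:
d(N) = -N/4
Q(m) = -m/4
L(O) = -O/4 (L(O) = O + (-¼*5)*O = O - 5*O/4 = -O/4)
I = 3025/8 (I = (-¼*6 - 26)²/2 = (-3/2 - 26)²/2 = (-55/2)²/2 = (½)*(3025/4) = 3025/8 ≈ 378.13)
1/(R(20) - 3297) + I = 1/(68 - 3297) + 3025/8 = 1/(-3229) + 3025/8 = -1/3229 + 3025/8 = 9767717/25832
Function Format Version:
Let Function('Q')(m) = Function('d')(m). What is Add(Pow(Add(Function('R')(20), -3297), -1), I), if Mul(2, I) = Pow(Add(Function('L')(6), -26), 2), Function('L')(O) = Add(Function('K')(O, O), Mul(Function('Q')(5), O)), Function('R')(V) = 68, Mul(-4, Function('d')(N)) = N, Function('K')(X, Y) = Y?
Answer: Rational(9767717, 25832) ≈ 378.12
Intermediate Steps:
Function('d')(N) = Mul(Rational(-1, 4), N)
Function('Q')(m) = Mul(Rational(-1, 4), m)
Function('L')(O) = Mul(Rational(-1, 4), O) (Function('L')(O) = Add(O, Mul(Mul(Rational(-1, 4), 5), O)) = Add(O, Mul(Rational(-5, 4), O)) = Mul(Rational(-1, 4), O))
I = Rational(3025, 8) (I = Mul(Rational(1, 2), Pow(Add(Mul(Rational(-1, 4), 6), -26), 2)) = Mul(Rational(1, 2), Pow(Add(Rational(-3, 2), -26), 2)) = Mul(Rational(1, 2), Pow(Rational(-55, 2), 2)) = Mul(Rational(1, 2), Rational(3025, 4)) = Rational(3025, 8) ≈ 378.13)
Add(Pow(Add(Function('R')(20), -3297), -1), I) = Add(Pow(Add(68, -3297), -1), Rational(3025, 8)) = Add(Pow(-3229, -1), Rational(3025, 8)) = Add(Rational(-1, 3229), Rational(3025, 8)) = Rational(9767717, 25832)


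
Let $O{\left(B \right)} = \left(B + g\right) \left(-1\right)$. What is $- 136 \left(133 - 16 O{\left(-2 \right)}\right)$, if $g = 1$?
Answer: $-15912$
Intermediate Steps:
$O{\left(B \right)} = -1 - B$ ($O{\left(B \right)} = \left(B + 1\right) \left(-1\right) = \left(1 + B\right) \left(-1\right) = -1 - B$)
$- 136 \left(133 - 16 O{\left(-2 \right)}\right) = - 136 \left(133 - 16 \left(-1 - -2\right)\right) = - 136 \left(133 - 16 \left(-1 + 2\right)\right) = - 136 \left(133 - 16\right) = \left(-136\right) 117 = -15912$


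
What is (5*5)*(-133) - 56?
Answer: -3381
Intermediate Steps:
(5*5)*(-133) - 56 = 25*(-133) - 56 = -3325 - 56 = -3381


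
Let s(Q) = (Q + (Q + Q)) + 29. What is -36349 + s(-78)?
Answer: -36554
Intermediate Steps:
s(Q) = 29 + 3*Q (s(Q) = (Q + 2*Q) + 29 = 3*Q + 29 = 29 + 3*Q)
-36349 + s(-78) = -36349 + (29 + 3*(-78)) = -36349 + (29 - 234) = -36349 - 205 = -36554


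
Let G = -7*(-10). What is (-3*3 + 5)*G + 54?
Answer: -226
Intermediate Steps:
G = 70
(-3*3 + 5)*G + 54 = (-3*3 + 5)*70 + 54 = (-9 + 5)*70 + 54 = -4*70 + 54 = -280 + 54 = -226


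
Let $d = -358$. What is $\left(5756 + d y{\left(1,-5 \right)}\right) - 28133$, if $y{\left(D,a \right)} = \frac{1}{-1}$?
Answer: $-22019$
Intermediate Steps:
$y{\left(D,a \right)} = -1$
$\left(5756 + d y{\left(1,-5 \right)}\right) - 28133 = \left(5756 - -358\right) - 28133 = \left(5756 + 358\right) - 28133 = 6114 - 28133 = -22019$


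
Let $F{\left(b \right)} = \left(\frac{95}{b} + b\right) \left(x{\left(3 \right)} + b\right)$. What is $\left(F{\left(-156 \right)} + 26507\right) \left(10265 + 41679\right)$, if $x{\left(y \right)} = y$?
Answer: $\frac{34079744170}{13} \approx 2.6215 \cdot 10^{9}$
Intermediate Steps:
$F{\left(b \right)} = \left(3 + b\right) \left(b + \frac{95}{b}\right)$ ($F{\left(b \right)} = \left(\frac{95}{b} + b\right) \left(3 + b\right) = \left(b + \frac{95}{b}\right) \left(3 + b\right) = \left(3 + b\right) \left(b + \frac{95}{b}\right)$)
$\left(F{\left(-156 \right)} + 26507\right) \left(10265 + 41679\right) = \left(\left(95 + \left(-156\right)^{2} + 3 \left(-156\right) + \frac{285}{-156}\right) + 26507\right) \left(10265 + 41679\right) = \left(\left(95 + 24336 - 468 + 285 \left(- \frac{1}{156}\right)\right) + 26507\right) 51944 = \left(\left(95 + 24336 - 468 - \frac{95}{52}\right) + 26507\right) 51944 = \left(\frac{1245981}{52} + 26507\right) 51944 = \frac{2624345}{52} \cdot 51944 = \frac{34079744170}{13}$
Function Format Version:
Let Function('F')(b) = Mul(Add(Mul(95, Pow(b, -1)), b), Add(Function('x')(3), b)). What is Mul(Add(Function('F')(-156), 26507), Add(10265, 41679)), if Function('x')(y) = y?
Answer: Rational(34079744170, 13) ≈ 2.6215e+9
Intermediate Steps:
Function('F')(b) = Mul(Add(3, b), Add(b, Mul(95, Pow(b, -1)))) (Function('F')(b) = Mul(Add(Mul(95, Pow(b, -1)), b), Add(3, b)) = Mul(Add(b, Mul(95, Pow(b, -1))), Add(3, b)) = Mul(Add(3, b), Add(b, Mul(95, Pow(b, -1)))))
Mul(Add(Function('F')(-156), 26507), Add(10265, 41679)) = Mul(Add(Add(95, Pow(-156, 2), Mul(3, -156), Mul(285, Pow(-156, -1))), 26507), Add(10265, 41679)) = Mul(Add(Add(95, 24336, -468, Mul(285, Rational(-1, 156))), 26507), 51944) = Mul(Add(Add(95, 24336, -468, Rational(-95, 52)), 26507), 51944) = Mul(Add(Rational(1245981, 52), 26507), 51944) = Mul(Rational(2624345, 52), 51944) = Rational(34079744170, 13)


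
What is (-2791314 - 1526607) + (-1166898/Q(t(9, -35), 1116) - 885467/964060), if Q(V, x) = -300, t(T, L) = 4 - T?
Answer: -20794929695537/4820300 ≈ -4.3140e+6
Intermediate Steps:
(-2791314 - 1526607) + (-1166898/Q(t(9, -35), 1116) - 885467/964060) = (-2791314 - 1526607) + (-1166898/(-300) - 885467/964060) = -4317921 + (-1166898*(-1/300) - 885467*1/964060) = -4317921 + (194483/50 - 885467/964060) = -4317921 + 18744900763/4820300 = -20794929695537/4820300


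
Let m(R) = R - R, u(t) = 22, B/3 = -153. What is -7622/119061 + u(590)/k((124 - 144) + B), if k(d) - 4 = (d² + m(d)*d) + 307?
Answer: -10793521/168854956 ≈ -0.063922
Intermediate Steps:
B = -459 (B = 3*(-153) = -459)
m(R) = 0
k(d) = 311 + d² (k(d) = 4 + ((d² + 0*d) + 307) = 4 + ((d² + 0) + 307) = 4 + (d² + 307) = 4 + (307 + d²) = 311 + d²)
-7622/119061 + u(590)/k((124 - 144) + B) = -7622/119061 + 22/(311 + ((124 - 144) - 459)²) = -7622*1/119061 + 22/(311 + (-20 - 459)²) = -7622/119061 + 22/(311 + (-479)²) = -7622/119061 + 22/(311 + 229441) = -7622/119061 + 22/229752 = -7622/119061 + 22*(1/229752) = -7622/119061 + 11/114876 = -10793521/168854956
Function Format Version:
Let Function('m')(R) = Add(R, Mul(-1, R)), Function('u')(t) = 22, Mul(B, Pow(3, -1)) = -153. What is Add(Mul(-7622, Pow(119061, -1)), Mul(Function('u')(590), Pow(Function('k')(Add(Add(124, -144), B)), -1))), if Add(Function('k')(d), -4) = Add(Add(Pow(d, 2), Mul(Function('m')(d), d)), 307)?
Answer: Rational(-10793521, 168854956) ≈ -0.063922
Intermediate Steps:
B = -459 (B = Mul(3, -153) = -459)
Function('m')(R) = 0
Function('k')(d) = Add(311, Pow(d, 2)) (Function('k')(d) = Add(4, Add(Add(Pow(d, 2), Mul(0, d)), 307)) = Add(4, Add(Add(Pow(d, 2), 0), 307)) = Add(4, Add(Pow(d, 2), 307)) = Add(4, Add(307, Pow(d, 2))) = Add(311, Pow(d, 2)))
Add(Mul(-7622, Pow(119061, -1)), Mul(Function('u')(590), Pow(Function('k')(Add(Add(124, -144), B)), -1))) = Add(Mul(-7622, Pow(119061, -1)), Mul(22, Pow(Add(311, Pow(Add(Add(124, -144), -459), 2)), -1))) = Add(Mul(-7622, Rational(1, 119061)), Mul(22, Pow(Add(311, Pow(Add(-20, -459), 2)), -1))) = Add(Rational(-7622, 119061), Mul(22, Pow(Add(311, Pow(-479, 2)), -1))) = Add(Rational(-7622, 119061), Mul(22, Pow(Add(311, 229441), -1))) = Add(Rational(-7622, 119061), Mul(22, Pow(229752, -1))) = Add(Rational(-7622, 119061), Mul(22, Rational(1, 229752))) = Add(Rational(-7622, 119061), Rational(11, 114876)) = Rational(-10793521, 168854956)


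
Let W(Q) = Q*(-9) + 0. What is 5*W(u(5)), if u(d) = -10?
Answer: 450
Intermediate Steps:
W(Q) = -9*Q (W(Q) = -9*Q + 0 = -9*Q)
5*W(u(5)) = 5*(-9*(-10)) = 5*90 = 450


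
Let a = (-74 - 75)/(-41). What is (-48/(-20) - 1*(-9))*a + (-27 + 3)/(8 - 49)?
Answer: 8613/205 ≈ 42.015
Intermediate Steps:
a = 149/41 (a = -149*(-1/41) = 149/41 ≈ 3.6341)
(-48/(-20) - 1*(-9))*a + (-27 + 3)/(8 - 49) = (-48/(-20) - 1*(-9))*(149/41) + (-27 + 3)/(8 - 49) = (-48*(-1/20) + 9)*(149/41) - 24/(-41) = (12/5 + 9)*(149/41) - 24*(-1/41) = (57/5)*(149/41) + 24/41 = 8493/205 + 24/41 = 8613/205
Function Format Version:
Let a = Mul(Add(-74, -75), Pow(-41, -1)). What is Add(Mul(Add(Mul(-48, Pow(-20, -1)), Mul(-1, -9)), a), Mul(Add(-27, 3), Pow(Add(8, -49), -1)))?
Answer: Rational(8613, 205) ≈ 42.015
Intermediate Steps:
a = Rational(149, 41) (a = Mul(-149, Rational(-1, 41)) = Rational(149, 41) ≈ 3.6341)
Add(Mul(Add(Mul(-48, Pow(-20, -1)), Mul(-1, -9)), a), Mul(Add(-27, 3), Pow(Add(8, -49), -1))) = Add(Mul(Add(Mul(-48, Pow(-20, -1)), Mul(-1, -9)), Rational(149, 41)), Mul(Add(-27, 3), Pow(Add(8, -49), -1))) = Add(Mul(Add(Mul(-48, Rational(-1, 20)), 9), Rational(149, 41)), Mul(-24, Pow(-41, -1))) = Add(Mul(Add(Rational(12, 5), 9), Rational(149, 41)), Mul(-24, Rational(-1, 41))) = Add(Mul(Rational(57, 5), Rational(149, 41)), Rational(24, 41)) = Add(Rational(8493, 205), Rational(24, 41)) = Rational(8613, 205)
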